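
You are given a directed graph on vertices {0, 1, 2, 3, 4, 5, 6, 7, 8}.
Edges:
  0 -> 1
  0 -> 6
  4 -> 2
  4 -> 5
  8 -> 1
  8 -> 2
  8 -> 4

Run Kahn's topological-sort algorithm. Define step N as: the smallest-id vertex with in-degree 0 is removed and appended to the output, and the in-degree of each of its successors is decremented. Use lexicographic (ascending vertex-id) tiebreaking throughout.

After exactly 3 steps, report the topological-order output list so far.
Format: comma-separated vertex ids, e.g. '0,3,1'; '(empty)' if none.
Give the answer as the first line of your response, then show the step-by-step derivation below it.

0,3,6

step 1: output 0; order=[0]; indeg=(0,1,2,0,1,1,0,0,0)
step 2: output 3; order=[0,3]; indeg=(0,1,2,0,1,1,0,0,0)
step 3: output 6; order=[0,3,6]; indeg=(0,1,2,0,1,1,0,0,0)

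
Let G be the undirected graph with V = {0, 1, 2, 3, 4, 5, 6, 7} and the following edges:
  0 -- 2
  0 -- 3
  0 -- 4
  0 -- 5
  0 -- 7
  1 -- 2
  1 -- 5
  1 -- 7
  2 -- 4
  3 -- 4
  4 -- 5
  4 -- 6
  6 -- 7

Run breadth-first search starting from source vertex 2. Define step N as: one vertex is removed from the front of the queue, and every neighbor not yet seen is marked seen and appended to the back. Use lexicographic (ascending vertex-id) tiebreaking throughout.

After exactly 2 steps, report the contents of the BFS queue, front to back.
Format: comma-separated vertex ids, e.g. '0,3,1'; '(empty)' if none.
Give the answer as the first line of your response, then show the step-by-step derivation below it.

1,4,3,5,7

step 1: dequeue 2; queue=[0,1,4]; order=2
step 2: dequeue 0; queue=[1,4,3,5,7]; order=2,0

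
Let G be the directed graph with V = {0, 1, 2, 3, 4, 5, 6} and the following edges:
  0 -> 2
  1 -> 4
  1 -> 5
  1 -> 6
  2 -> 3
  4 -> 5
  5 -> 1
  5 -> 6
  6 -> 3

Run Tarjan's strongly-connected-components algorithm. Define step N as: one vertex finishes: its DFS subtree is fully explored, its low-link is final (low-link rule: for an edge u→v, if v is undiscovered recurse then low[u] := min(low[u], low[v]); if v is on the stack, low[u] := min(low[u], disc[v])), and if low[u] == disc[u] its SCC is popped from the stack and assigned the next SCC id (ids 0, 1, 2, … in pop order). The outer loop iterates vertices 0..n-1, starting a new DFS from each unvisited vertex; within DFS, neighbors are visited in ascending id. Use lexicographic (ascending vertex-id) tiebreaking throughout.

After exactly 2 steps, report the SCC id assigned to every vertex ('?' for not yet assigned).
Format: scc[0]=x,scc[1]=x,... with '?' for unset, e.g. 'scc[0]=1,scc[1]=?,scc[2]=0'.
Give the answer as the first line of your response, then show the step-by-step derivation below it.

scc[0]=?,scc[1]=?,scc[2]=1,scc[3]=0,scc[4]=?,scc[5]=?,scc[6]=?

step 1: low=(low[0]=0,low[1]=?,low[2]=1,low[3]=2,low[4]=?,low[5]=?,low[6]=?); scc=(scc[0]=?,scc[1]=?,scc[2]=?,scc[3]=0,scc[4]=?,scc[5]=?,scc[6]=?)
step 2: low=(low[0]=0,low[1]=?,low[2]=1,low[3]=2,low[4]=?,low[5]=?,low[6]=?); scc=(scc[0]=?,scc[1]=?,scc[2]=1,scc[3]=0,scc[4]=?,scc[5]=?,scc[6]=?)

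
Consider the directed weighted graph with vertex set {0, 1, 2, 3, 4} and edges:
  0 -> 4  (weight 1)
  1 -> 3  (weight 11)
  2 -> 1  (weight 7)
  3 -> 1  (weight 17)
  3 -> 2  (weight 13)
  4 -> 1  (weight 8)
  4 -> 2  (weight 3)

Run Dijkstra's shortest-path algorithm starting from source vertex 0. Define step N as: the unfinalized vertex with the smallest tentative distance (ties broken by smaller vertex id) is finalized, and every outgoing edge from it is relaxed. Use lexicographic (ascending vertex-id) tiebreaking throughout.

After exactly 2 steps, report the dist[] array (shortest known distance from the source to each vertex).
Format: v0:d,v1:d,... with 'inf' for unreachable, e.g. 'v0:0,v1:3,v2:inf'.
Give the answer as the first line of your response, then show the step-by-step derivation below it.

v0:0,v1:9,v2:4,v3:inf,v4:1

step 1: dist = v0:0,v1:inf,v2:inf,v3:inf,v4:1
step 2: dist = v0:0,v1:9,v2:4,v3:inf,v4:1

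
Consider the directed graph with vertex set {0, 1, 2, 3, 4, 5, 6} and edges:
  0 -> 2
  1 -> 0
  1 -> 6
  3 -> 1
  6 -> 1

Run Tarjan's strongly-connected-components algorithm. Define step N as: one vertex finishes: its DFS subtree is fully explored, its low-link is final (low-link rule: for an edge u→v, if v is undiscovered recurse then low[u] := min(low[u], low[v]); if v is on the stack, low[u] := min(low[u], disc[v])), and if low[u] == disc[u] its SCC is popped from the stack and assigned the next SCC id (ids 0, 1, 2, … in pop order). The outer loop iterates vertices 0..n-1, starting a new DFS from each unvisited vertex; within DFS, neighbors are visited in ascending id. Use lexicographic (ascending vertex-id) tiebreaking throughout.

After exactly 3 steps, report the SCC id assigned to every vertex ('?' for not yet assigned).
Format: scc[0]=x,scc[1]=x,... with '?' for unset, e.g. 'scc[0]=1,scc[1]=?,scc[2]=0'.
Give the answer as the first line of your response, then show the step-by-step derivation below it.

scc[0]=1,scc[1]=?,scc[2]=0,scc[3]=?,scc[4]=?,scc[5]=?,scc[6]=?

step 1: low=(low[0]=0,low[1]=?,low[2]=1,low[3]=?,low[4]=?,low[5]=?,low[6]=?); scc=(scc[0]=?,scc[1]=?,scc[2]=0,scc[3]=?,scc[4]=?,scc[5]=?,scc[6]=?)
step 2: low=(low[0]=0,low[1]=?,low[2]=1,low[3]=?,low[4]=?,low[5]=?,low[6]=?); scc=(scc[0]=1,scc[1]=?,scc[2]=0,scc[3]=?,scc[4]=?,scc[5]=?,scc[6]=?)
step 3: low=(low[0]=0,low[1]=2,low[2]=1,low[3]=?,low[4]=?,low[5]=?,low[6]=2); scc=(scc[0]=1,scc[1]=?,scc[2]=0,scc[3]=?,scc[4]=?,scc[5]=?,scc[6]=?)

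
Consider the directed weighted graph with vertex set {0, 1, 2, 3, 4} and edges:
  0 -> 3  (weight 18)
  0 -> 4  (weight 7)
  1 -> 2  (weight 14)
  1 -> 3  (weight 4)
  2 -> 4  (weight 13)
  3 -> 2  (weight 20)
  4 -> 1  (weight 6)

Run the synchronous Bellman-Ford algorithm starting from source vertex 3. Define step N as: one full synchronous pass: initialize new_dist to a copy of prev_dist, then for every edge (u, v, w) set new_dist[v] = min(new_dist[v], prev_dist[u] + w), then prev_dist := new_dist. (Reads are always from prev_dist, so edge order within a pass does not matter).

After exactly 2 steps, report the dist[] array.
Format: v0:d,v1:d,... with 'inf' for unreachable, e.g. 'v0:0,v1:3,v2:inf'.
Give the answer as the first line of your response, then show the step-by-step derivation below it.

v0:inf,v1:inf,v2:20,v3:0,v4:33

step 1: dist = v0:inf,v1:inf,v2:20,v3:0,v4:inf
step 2: dist = v0:inf,v1:inf,v2:20,v3:0,v4:33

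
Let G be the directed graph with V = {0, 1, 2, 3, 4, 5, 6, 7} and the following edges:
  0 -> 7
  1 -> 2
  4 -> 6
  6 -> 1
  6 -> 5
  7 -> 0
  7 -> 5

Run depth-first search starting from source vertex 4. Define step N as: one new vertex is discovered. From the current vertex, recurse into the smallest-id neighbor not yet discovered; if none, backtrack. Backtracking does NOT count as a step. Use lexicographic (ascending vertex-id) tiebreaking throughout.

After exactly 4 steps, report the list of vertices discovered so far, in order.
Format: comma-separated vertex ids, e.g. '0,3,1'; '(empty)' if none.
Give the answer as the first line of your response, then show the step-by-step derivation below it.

4,6,1,2

step 1: discover 4; path=4; order=4
step 2: discover 6; path=4>6; order=4,6
step 3: discover 1; path=4>6>1; order=4,6,1
step 4: discover 2; path=4>6>1>2; order=4,6,1,2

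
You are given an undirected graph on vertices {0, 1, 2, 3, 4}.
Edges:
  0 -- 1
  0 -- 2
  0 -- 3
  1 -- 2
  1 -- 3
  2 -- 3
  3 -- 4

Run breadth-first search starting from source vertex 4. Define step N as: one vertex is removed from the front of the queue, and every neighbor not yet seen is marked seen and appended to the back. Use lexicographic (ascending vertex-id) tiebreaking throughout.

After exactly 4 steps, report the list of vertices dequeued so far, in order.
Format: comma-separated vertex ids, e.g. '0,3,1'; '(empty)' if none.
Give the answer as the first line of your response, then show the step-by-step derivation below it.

4,3,0,1

step 1: dequeue 4; queue=[3]; order=4
step 2: dequeue 3; queue=[0,1,2]; order=4,3
step 3: dequeue 0; queue=[1,2]; order=4,3,0
step 4: dequeue 1; queue=[2]; order=4,3,0,1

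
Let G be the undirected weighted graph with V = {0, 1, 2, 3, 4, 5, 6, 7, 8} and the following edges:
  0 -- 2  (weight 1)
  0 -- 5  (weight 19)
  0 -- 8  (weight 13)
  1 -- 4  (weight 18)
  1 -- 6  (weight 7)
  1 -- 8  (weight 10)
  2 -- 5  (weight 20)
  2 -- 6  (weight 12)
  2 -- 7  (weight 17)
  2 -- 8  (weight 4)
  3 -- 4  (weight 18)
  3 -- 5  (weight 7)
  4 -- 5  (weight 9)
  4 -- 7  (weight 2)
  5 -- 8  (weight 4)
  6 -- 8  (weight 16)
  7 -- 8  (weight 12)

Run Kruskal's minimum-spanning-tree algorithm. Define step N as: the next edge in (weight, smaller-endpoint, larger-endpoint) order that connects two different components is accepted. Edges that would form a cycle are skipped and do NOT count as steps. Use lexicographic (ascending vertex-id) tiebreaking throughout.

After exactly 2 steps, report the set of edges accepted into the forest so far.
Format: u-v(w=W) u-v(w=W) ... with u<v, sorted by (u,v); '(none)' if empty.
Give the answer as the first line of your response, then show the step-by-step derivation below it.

0-2(w=1) 4-7(w=2)

step 1: add edge 0-2 (w=1); MST = {0-2(w=1)}
step 2: add edge 4-7 (w=2); MST = {0-2(w=1) 4-7(w=2)}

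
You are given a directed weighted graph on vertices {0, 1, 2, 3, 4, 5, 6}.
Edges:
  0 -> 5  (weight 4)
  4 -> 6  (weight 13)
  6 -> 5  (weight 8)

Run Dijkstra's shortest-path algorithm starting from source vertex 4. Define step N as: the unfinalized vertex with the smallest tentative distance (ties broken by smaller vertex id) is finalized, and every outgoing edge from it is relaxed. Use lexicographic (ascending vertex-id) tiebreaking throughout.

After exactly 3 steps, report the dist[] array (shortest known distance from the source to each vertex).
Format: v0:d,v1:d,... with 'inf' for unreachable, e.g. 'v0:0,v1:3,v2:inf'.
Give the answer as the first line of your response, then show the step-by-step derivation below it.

v0:inf,v1:inf,v2:inf,v3:inf,v4:0,v5:21,v6:13

step 1: dist = v0:inf,v1:inf,v2:inf,v3:inf,v4:0,v5:inf,v6:13
step 2: dist = v0:inf,v1:inf,v2:inf,v3:inf,v4:0,v5:21,v6:13
step 3: dist = v0:inf,v1:inf,v2:inf,v3:inf,v4:0,v5:21,v6:13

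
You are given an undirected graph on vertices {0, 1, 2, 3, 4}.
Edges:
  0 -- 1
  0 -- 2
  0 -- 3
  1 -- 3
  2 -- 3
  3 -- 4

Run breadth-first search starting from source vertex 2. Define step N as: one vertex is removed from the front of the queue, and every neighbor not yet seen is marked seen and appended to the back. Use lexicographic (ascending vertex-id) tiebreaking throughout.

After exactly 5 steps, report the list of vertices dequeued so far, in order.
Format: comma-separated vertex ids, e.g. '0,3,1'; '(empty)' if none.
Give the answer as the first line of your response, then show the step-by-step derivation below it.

2,0,3,1,4

step 1: dequeue 2; queue=[0,3]; order=2
step 2: dequeue 0; queue=[3,1]; order=2,0
step 3: dequeue 3; queue=[1,4]; order=2,0,3
step 4: dequeue 1; queue=[4]; order=2,0,3,1
step 5: dequeue 4; queue=[(empty)]; order=2,0,3,1,4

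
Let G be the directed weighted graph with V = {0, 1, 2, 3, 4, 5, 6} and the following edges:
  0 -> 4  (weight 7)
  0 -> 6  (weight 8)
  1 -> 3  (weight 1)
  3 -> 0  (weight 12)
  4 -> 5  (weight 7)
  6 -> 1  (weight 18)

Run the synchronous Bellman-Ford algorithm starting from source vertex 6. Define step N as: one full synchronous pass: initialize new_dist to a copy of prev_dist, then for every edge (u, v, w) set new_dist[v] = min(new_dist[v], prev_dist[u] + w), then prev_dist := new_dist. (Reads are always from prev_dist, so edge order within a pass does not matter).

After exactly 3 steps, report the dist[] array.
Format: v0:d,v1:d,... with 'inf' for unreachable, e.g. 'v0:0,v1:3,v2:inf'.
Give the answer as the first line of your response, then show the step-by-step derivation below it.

v0:31,v1:18,v2:inf,v3:19,v4:inf,v5:inf,v6:0

step 1: dist = v0:inf,v1:18,v2:inf,v3:inf,v4:inf,v5:inf,v6:0
step 2: dist = v0:inf,v1:18,v2:inf,v3:19,v4:inf,v5:inf,v6:0
step 3: dist = v0:31,v1:18,v2:inf,v3:19,v4:inf,v5:inf,v6:0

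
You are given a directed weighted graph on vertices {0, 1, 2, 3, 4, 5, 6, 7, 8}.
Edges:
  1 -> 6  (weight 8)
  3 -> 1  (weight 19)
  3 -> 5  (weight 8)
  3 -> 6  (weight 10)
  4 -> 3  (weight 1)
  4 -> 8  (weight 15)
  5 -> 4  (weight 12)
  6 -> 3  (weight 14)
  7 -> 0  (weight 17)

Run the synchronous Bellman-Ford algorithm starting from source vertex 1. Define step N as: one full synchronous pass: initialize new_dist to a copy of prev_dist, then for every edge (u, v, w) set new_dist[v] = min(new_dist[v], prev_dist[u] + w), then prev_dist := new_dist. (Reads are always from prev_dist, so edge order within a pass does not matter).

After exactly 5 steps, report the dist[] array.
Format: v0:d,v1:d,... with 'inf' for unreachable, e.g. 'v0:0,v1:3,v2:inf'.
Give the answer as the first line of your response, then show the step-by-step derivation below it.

v0:inf,v1:0,v2:inf,v3:22,v4:42,v5:30,v6:8,v7:inf,v8:57

step 1: dist = v0:inf,v1:0,v2:inf,v3:inf,v4:inf,v5:inf,v6:8,v7:inf,v8:inf
step 2: dist = v0:inf,v1:0,v2:inf,v3:22,v4:inf,v5:inf,v6:8,v7:inf,v8:inf
step 3: dist = v0:inf,v1:0,v2:inf,v3:22,v4:inf,v5:30,v6:8,v7:inf,v8:inf
step 4: dist = v0:inf,v1:0,v2:inf,v3:22,v4:42,v5:30,v6:8,v7:inf,v8:inf
step 5: dist = v0:inf,v1:0,v2:inf,v3:22,v4:42,v5:30,v6:8,v7:inf,v8:57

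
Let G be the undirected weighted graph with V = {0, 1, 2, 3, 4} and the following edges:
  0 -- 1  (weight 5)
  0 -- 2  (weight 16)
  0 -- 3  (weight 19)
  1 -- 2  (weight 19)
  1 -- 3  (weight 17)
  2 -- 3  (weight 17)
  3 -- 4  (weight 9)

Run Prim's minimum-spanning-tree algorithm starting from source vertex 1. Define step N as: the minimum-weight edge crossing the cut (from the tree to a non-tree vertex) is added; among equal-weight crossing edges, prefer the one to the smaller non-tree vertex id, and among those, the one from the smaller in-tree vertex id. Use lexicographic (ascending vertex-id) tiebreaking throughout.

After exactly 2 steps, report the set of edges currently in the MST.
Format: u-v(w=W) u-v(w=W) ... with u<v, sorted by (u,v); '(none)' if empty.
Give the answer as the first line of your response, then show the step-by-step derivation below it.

0-1(w=5) 0-2(w=16)

step 1: add edge 0-1 (w=5); MST = {0-1(w=5)}
step 2: add edge 0-2 (w=16); MST = {0-1(w=5) 0-2(w=16)}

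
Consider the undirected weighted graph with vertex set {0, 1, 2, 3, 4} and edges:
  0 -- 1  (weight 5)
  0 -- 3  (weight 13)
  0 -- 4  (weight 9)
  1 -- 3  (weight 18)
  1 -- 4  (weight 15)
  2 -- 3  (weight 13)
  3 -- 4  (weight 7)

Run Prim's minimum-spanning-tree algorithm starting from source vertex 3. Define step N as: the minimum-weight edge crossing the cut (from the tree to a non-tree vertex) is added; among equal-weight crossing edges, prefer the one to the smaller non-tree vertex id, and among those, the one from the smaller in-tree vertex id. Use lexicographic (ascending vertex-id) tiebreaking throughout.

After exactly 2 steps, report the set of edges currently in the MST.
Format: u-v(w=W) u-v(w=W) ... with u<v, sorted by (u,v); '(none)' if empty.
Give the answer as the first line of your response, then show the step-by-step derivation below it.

0-4(w=9) 3-4(w=7)

step 1: add edge 3-4 (w=7); MST = {3-4(w=7)}
step 2: add edge 0-4 (w=9); MST = {0-4(w=9) 3-4(w=7)}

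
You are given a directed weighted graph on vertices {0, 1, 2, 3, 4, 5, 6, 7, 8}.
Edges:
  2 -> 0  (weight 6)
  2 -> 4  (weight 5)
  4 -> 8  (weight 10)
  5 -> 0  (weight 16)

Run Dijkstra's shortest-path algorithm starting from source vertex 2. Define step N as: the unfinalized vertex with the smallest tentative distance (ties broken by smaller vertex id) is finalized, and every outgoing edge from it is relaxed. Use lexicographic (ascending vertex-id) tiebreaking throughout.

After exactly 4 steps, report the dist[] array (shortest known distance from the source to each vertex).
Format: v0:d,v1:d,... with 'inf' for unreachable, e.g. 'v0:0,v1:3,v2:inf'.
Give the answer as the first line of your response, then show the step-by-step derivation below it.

v0:6,v1:inf,v2:0,v3:inf,v4:5,v5:inf,v6:inf,v7:inf,v8:15

step 1: dist = v0:6,v1:inf,v2:0,v3:inf,v4:5,v5:inf,v6:inf,v7:inf,v8:inf
step 2: dist = v0:6,v1:inf,v2:0,v3:inf,v4:5,v5:inf,v6:inf,v7:inf,v8:15
step 3: dist = v0:6,v1:inf,v2:0,v3:inf,v4:5,v5:inf,v6:inf,v7:inf,v8:15
step 4: dist = v0:6,v1:inf,v2:0,v3:inf,v4:5,v5:inf,v6:inf,v7:inf,v8:15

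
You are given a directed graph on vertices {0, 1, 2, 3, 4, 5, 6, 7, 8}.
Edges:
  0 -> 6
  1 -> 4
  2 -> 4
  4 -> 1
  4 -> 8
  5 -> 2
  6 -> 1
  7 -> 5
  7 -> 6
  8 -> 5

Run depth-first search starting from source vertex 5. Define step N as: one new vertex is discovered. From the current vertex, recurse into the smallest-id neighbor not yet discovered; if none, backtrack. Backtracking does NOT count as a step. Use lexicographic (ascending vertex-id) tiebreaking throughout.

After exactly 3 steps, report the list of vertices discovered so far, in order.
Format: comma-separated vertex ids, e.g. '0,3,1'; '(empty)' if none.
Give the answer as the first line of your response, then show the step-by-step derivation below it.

5,2,4

step 1: discover 5; path=5; order=5
step 2: discover 2; path=5>2; order=5,2
step 3: discover 4; path=5>2>4; order=5,2,4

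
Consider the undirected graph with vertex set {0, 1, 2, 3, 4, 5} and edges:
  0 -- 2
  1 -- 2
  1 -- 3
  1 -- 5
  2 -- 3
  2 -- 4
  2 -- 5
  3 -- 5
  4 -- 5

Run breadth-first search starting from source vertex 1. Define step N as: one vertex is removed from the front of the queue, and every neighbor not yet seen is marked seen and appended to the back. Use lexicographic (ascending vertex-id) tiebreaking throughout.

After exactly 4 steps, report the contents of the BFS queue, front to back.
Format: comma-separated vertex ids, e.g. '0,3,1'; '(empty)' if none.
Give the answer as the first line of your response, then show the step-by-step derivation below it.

0,4

step 1: dequeue 1; queue=[2,3,5]; order=1
step 2: dequeue 2; queue=[3,5,0,4]; order=1,2
step 3: dequeue 3; queue=[5,0,4]; order=1,2,3
step 4: dequeue 5; queue=[0,4]; order=1,2,3,5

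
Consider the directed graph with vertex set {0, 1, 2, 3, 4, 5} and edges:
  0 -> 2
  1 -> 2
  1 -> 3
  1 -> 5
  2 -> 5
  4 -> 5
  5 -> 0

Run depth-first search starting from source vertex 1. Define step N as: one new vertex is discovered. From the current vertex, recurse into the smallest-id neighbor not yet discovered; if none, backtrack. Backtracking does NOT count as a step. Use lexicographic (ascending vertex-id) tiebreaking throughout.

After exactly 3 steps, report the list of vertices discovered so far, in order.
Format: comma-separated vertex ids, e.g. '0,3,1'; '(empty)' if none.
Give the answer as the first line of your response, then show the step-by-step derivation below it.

1,2,5

step 1: discover 1; path=1; order=1
step 2: discover 2; path=1>2; order=1,2
step 3: discover 5; path=1>2>5; order=1,2,5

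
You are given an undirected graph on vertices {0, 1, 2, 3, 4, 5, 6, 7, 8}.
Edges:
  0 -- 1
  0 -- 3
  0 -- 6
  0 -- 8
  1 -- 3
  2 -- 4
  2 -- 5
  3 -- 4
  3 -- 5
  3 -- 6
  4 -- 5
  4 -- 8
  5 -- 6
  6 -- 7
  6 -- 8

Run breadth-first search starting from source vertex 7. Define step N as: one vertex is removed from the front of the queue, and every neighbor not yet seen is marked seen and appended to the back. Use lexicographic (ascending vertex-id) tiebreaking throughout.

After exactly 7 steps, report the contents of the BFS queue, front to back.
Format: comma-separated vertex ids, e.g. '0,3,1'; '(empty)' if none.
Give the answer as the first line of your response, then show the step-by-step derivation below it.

4,2

step 1: dequeue 7; queue=[6]; order=7
step 2: dequeue 6; queue=[0,3,5,8]; order=7,6
step 3: dequeue 0; queue=[3,5,8,1]; order=7,6,0
step 4: dequeue 3; queue=[5,8,1,4]; order=7,6,0,3
step 5: dequeue 5; queue=[8,1,4,2]; order=7,6,0,3,5
step 6: dequeue 8; queue=[1,4,2]; order=7,6,0,3,5,8
step 7: dequeue 1; queue=[4,2]; order=7,6,0,3,5,8,1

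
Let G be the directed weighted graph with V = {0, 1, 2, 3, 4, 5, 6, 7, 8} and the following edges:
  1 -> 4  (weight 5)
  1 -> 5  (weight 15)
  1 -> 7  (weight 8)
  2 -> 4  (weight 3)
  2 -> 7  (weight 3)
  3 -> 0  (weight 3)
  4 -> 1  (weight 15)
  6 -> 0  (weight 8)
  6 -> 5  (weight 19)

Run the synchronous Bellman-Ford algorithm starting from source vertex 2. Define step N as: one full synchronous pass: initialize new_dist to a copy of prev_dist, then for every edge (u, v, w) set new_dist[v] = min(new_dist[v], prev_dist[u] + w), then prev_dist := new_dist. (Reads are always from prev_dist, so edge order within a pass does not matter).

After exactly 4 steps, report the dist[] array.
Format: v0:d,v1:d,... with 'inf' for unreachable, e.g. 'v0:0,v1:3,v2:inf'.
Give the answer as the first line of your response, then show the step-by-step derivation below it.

v0:inf,v1:18,v2:0,v3:inf,v4:3,v5:33,v6:inf,v7:3,v8:inf

step 1: dist = v0:inf,v1:inf,v2:0,v3:inf,v4:3,v5:inf,v6:inf,v7:3,v8:inf
step 2: dist = v0:inf,v1:18,v2:0,v3:inf,v4:3,v5:inf,v6:inf,v7:3,v8:inf
step 3: dist = v0:inf,v1:18,v2:0,v3:inf,v4:3,v5:33,v6:inf,v7:3,v8:inf
step 4: dist = v0:inf,v1:18,v2:0,v3:inf,v4:3,v5:33,v6:inf,v7:3,v8:inf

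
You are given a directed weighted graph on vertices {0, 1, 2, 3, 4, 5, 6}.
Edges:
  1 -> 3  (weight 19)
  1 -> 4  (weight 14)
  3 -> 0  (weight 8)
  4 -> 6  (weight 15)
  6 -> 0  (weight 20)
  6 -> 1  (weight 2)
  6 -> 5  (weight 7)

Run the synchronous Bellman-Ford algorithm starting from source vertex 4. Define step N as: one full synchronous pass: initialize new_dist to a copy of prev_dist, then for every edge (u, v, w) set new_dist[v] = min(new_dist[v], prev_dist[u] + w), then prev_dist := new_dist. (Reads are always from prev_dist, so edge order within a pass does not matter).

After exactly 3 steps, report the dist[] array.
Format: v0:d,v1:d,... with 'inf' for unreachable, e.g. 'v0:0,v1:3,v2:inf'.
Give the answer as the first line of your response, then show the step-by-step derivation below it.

v0:35,v1:17,v2:inf,v3:36,v4:0,v5:22,v6:15

step 1: dist = v0:inf,v1:inf,v2:inf,v3:inf,v4:0,v5:inf,v6:15
step 2: dist = v0:35,v1:17,v2:inf,v3:inf,v4:0,v5:22,v6:15
step 3: dist = v0:35,v1:17,v2:inf,v3:36,v4:0,v5:22,v6:15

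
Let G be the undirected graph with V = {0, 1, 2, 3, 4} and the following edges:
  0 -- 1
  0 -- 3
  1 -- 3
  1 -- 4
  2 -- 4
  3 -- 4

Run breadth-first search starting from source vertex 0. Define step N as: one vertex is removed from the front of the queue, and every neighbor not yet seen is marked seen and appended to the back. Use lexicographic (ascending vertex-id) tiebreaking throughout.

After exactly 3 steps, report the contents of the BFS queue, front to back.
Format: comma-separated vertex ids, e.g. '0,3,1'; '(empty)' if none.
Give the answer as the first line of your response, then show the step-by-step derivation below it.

4

step 1: dequeue 0; queue=[1,3]; order=0
step 2: dequeue 1; queue=[3,4]; order=0,1
step 3: dequeue 3; queue=[4]; order=0,1,3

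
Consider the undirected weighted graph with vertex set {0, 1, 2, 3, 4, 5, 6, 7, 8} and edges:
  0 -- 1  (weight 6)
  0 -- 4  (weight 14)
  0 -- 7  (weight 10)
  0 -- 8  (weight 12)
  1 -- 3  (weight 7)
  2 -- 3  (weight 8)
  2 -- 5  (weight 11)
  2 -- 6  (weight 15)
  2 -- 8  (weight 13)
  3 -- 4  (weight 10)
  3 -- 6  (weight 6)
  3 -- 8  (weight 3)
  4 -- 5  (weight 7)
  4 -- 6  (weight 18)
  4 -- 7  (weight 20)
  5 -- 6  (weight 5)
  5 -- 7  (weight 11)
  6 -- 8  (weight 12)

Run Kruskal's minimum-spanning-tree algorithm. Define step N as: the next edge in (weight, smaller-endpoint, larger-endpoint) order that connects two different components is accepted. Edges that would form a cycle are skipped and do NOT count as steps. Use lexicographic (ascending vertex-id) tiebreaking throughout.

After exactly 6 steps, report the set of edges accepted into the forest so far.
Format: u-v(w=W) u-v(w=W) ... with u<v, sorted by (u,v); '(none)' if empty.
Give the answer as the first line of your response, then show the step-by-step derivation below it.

0-1(w=6) 1-3(w=7) 3-6(w=6) 3-8(w=3) 4-5(w=7) 5-6(w=5)

step 1: add edge 3-8 (w=3); MST = {3-8(w=3)}
step 2: add edge 5-6 (w=5); MST = {3-8(w=3) 5-6(w=5)}
step 3: add edge 0-1 (w=6); MST = {0-1(w=6) 3-8(w=3) 5-6(w=5)}
step 4: add edge 3-6 (w=6); MST = {0-1(w=6) 3-6(w=6) 3-8(w=3) 5-6(w=5)}
step 5: add edge 1-3 (w=7); MST = {0-1(w=6) 1-3(w=7) 3-6(w=6) 3-8(w=3) 5-6(w=5)}
step 6: add edge 4-5 (w=7); MST = {0-1(w=6) 1-3(w=7) 3-6(w=6) 3-8(w=3) 4-5(w=7) 5-6(w=5)}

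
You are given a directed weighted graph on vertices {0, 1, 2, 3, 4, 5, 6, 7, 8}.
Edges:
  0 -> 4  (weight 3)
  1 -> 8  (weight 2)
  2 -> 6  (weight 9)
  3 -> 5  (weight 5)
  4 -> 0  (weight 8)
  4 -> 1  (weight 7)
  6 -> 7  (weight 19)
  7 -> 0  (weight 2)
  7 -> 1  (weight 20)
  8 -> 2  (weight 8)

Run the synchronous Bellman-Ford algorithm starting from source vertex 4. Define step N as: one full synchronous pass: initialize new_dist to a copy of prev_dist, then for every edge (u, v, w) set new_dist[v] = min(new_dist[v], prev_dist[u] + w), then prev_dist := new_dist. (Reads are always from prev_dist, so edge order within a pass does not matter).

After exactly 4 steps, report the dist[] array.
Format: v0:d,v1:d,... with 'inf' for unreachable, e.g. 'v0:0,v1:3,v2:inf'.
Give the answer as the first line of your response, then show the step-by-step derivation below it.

v0:8,v1:7,v2:17,v3:inf,v4:0,v5:inf,v6:26,v7:inf,v8:9

step 1: dist = v0:8,v1:7,v2:inf,v3:inf,v4:0,v5:inf,v6:inf,v7:inf,v8:inf
step 2: dist = v0:8,v1:7,v2:inf,v3:inf,v4:0,v5:inf,v6:inf,v7:inf,v8:9
step 3: dist = v0:8,v1:7,v2:17,v3:inf,v4:0,v5:inf,v6:inf,v7:inf,v8:9
step 4: dist = v0:8,v1:7,v2:17,v3:inf,v4:0,v5:inf,v6:26,v7:inf,v8:9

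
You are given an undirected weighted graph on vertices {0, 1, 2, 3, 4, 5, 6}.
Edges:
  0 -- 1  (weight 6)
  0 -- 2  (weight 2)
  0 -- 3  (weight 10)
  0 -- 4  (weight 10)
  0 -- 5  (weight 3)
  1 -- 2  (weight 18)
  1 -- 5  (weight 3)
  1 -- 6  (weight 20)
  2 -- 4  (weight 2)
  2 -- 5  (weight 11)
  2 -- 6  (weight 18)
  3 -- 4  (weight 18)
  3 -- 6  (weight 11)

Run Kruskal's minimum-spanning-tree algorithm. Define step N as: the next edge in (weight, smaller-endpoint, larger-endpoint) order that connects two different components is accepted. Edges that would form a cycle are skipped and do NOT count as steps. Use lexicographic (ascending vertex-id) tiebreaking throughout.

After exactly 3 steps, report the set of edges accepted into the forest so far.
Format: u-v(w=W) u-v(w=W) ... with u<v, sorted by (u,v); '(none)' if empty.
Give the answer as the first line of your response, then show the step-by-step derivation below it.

0-2(w=2) 0-5(w=3) 2-4(w=2)

step 1: add edge 0-2 (w=2); MST = {0-2(w=2)}
step 2: add edge 2-4 (w=2); MST = {0-2(w=2) 2-4(w=2)}
step 3: add edge 0-5 (w=3); MST = {0-2(w=2) 0-5(w=3) 2-4(w=2)}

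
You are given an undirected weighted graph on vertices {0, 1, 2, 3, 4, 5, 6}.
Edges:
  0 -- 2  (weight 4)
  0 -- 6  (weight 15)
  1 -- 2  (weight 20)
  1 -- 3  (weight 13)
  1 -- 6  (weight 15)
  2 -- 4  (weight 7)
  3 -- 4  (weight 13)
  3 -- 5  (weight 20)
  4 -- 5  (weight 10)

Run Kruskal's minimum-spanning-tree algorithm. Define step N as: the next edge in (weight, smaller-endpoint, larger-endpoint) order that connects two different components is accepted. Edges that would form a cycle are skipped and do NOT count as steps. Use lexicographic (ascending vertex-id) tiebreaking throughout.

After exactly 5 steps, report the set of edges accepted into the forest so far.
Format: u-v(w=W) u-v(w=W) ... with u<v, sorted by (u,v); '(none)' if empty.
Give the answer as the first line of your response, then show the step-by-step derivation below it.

0-2(w=4) 1-3(w=13) 2-4(w=7) 3-4(w=13) 4-5(w=10)

step 1: add edge 0-2 (w=4); MST = {0-2(w=4)}
step 2: add edge 2-4 (w=7); MST = {0-2(w=4) 2-4(w=7)}
step 3: add edge 4-5 (w=10); MST = {0-2(w=4) 2-4(w=7) 4-5(w=10)}
step 4: add edge 1-3 (w=13); MST = {0-2(w=4) 1-3(w=13) 2-4(w=7) 4-5(w=10)}
step 5: add edge 3-4 (w=13); MST = {0-2(w=4) 1-3(w=13) 2-4(w=7) 3-4(w=13) 4-5(w=10)}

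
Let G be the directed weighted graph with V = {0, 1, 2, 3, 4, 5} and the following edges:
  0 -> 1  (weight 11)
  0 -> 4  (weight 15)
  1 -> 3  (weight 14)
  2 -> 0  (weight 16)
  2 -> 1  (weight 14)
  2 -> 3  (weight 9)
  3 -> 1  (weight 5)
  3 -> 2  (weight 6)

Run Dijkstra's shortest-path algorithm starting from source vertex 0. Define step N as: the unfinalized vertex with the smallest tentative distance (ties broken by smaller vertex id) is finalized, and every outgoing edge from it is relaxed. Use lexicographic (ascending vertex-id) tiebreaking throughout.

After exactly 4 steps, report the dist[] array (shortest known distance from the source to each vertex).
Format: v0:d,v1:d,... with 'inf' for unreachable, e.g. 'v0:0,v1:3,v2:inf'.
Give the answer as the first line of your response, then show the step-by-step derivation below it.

v0:0,v1:11,v2:31,v3:25,v4:15,v5:inf

step 1: dist = v0:0,v1:11,v2:inf,v3:inf,v4:15,v5:inf
step 2: dist = v0:0,v1:11,v2:inf,v3:25,v4:15,v5:inf
step 3: dist = v0:0,v1:11,v2:inf,v3:25,v4:15,v5:inf
step 4: dist = v0:0,v1:11,v2:31,v3:25,v4:15,v5:inf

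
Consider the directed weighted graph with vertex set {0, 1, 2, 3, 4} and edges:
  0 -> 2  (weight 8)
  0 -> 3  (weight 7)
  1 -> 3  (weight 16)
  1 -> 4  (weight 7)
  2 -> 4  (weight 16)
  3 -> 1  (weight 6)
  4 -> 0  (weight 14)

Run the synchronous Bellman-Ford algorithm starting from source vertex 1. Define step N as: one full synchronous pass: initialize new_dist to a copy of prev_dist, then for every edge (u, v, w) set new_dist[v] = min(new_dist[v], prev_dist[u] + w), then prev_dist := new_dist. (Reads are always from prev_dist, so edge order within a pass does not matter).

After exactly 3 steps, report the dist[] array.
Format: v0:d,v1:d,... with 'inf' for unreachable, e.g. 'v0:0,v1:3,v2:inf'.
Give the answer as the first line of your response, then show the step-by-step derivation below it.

v0:21,v1:0,v2:29,v3:16,v4:7

step 1: dist = v0:inf,v1:0,v2:inf,v3:16,v4:7
step 2: dist = v0:21,v1:0,v2:inf,v3:16,v4:7
step 3: dist = v0:21,v1:0,v2:29,v3:16,v4:7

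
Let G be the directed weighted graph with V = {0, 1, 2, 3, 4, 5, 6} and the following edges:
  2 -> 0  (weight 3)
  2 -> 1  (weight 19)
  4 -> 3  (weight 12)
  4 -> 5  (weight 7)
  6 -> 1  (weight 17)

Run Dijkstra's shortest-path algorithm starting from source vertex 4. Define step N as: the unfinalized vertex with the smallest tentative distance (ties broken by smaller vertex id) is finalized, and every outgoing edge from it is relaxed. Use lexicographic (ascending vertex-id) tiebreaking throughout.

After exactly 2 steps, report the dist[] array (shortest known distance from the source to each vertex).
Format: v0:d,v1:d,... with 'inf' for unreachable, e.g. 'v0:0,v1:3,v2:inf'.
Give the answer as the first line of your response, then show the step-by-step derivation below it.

v0:inf,v1:inf,v2:inf,v3:12,v4:0,v5:7,v6:inf

step 1: dist = v0:inf,v1:inf,v2:inf,v3:12,v4:0,v5:7,v6:inf
step 2: dist = v0:inf,v1:inf,v2:inf,v3:12,v4:0,v5:7,v6:inf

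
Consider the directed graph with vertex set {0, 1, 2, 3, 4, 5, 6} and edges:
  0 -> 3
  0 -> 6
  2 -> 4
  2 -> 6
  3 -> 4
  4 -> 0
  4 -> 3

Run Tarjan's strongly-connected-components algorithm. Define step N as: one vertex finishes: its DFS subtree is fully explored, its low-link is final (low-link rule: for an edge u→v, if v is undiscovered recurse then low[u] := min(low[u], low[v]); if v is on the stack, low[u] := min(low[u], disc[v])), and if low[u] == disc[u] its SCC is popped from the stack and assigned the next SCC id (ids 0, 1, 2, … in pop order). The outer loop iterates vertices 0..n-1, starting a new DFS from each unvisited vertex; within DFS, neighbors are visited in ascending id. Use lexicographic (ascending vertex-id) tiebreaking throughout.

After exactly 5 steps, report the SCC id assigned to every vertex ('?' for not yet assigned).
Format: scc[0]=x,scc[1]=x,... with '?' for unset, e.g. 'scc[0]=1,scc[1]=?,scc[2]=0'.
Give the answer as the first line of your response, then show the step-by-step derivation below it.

scc[0]=1,scc[1]=2,scc[2]=?,scc[3]=1,scc[4]=1,scc[5]=?,scc[6]=0

step 1: low=(low[0]=0,low[1]=?,low[2]=?,low[3]=1,low[4]=0,low[5]=?,low[6]=?); scc=(scc[0]=?,scc[1]=?,scc[2]=?,scc[3]=?,scc[4]=?,scc[5]=?,scc[6]=?)
step 2: low=(low[0]=0,low[1]=?,low[2]=?,low[3]=0,low[4]=0,low[5]=?,low[6]=?); scc=(scc[0]=?,scc[1]=?,scc[2]=?,scc[3]=?,scc[4]=?,scc[5]=?,scc[6]=?)
step 3: low=(low[0]=0,low[1]=?,low[2]=?,low[3]=0,low[4]=0,low[5]=?,low[6]=3); scc=(scc[0]=?,scc[1]=?,scc[2]=?,scc[3]=?,scc[4]=?,scc[5]=?,scc[6]=0)
step 4: low=(low[0]=0,low[1]=?,low[2]=?,low[3]=0,low[4]=0,low[5]=?,low[6]=3); scc=(scc[0]=1,scc[1]=?,scc[2]=?,scc[3]=1,scc[4]=1,scc[5]=?,scc[6]=0)
step 5: low=(low[0]=0,low[1]=4,low[2]=?,low[3]=0,low[4]=0,low[5]=?,low[6]=3); scc=(scc[0]=1,scc[1]=2,scc[2]=?,scc[3]=1,scc[4]=1,scc[5]=?,scc[6]=0)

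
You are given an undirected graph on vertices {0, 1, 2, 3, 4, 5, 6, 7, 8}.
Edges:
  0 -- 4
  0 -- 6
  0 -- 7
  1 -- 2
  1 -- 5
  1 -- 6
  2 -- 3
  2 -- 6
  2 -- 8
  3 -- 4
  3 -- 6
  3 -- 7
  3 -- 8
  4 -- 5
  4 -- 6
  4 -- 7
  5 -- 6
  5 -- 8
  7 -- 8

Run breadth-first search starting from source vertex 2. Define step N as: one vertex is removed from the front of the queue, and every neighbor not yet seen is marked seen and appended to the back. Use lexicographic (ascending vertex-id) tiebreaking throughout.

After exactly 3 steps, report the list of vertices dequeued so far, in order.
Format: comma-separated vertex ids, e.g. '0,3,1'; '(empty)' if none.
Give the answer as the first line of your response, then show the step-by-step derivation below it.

2,1,3

step 1: dequeue 2; queue=[1,3,6,8]; order=2
step 2: dequeue 1; queue=[3,6,8,5]; order=2,1
step 3: dequeue 3; queue=[6,8,5,4,7]; order=2,1,3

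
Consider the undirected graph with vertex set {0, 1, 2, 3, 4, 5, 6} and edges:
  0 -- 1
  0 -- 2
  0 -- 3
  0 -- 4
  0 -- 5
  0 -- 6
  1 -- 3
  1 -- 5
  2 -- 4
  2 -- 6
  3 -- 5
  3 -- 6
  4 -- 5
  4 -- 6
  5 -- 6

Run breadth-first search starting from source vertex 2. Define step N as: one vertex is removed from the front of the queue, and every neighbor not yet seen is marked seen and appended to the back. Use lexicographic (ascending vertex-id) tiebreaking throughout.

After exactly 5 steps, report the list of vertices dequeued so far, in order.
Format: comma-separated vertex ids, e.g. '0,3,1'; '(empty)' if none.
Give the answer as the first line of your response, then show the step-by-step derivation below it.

2,0,4,6,1

step 1: dequeue 2; queue=[0,4,6]; order=2
step 2: dequeue 0; queue=[4,6,1,3,5]; order=2,0
step 3: dequeue 4; queue=[6,1,3,5]; order=2,0,4
step 4: dequeue 6; queue=[1,3,5]; order=2,0,4,6
step 5: dequeue 1; queue=[3,5]; order=2,0,4,6,1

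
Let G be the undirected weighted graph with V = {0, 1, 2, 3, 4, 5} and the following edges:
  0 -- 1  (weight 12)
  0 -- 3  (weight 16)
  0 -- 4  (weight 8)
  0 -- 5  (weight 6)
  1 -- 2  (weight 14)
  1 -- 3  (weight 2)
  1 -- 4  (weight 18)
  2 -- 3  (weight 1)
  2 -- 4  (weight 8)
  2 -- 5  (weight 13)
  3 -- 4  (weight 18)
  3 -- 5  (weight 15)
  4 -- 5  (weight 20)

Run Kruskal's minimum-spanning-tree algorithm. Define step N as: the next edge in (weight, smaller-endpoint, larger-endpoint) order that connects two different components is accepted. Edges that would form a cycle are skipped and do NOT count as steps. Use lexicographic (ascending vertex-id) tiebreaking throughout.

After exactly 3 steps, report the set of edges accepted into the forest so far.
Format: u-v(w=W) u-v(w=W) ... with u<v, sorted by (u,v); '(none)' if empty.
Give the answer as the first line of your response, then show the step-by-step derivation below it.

0-5(w=6) 1-3(w=2) 2-3(w=1)

step 1: add edge 2-3 (w=1); MST = {2-3(w=1)}
step 2: add edge 1-3 (w=2); MST = {1-3(w=2) 2-3(w=1)}
step 3: add edge 0-5 (w=6); MST = {0-5(w=6) 1-3(w=2) 2-3(w=1)}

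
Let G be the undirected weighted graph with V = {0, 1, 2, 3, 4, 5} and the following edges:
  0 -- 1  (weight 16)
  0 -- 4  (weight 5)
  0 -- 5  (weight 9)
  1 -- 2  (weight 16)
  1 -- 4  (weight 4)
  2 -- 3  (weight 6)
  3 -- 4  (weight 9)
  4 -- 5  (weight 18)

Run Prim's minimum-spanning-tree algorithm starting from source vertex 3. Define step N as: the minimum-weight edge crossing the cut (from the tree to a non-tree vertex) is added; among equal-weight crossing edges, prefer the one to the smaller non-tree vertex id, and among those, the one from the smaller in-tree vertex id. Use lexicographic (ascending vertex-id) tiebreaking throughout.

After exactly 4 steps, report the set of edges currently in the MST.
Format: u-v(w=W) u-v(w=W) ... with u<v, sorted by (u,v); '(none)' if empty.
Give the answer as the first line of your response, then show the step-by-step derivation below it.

0-4(w=5) 1-4(w=4) 2-3(w=6) 3-4(w=9)

step 1: add edge 2-3 (w=6); MST = {2-3(w=6)}
step 2: add edge 3-4 (w=9); MST = {2-3(w=6) 3-4(w=9)}
step 3: add edge 1-4 (w=4); MST = {1-4(w=4) 2-3(w=6) 3-4(w=9)}
step 4: add edge 0-4 (w=5); MST = {0-4(w=5) 1-4(w=4) 2-3(w=6) 3-4(w=9)}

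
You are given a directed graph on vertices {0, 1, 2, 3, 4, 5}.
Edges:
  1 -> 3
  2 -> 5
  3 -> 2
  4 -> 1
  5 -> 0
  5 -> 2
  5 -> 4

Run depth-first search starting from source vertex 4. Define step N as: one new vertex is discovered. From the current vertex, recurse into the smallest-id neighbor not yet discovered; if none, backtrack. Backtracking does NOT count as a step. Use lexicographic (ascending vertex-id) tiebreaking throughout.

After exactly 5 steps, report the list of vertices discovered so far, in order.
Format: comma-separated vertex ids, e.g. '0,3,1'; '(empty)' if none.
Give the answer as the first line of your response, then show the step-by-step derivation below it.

4,1,3,2,5

step 1: discover 4; path=4; order=4
step 2: discover 1; path=4>1; order=4,1
step 3: discover 3; path=4>1>3; order=4,1,3
step 4: discover 2; path=4>1>3>2; order=4,1,3,2
step 5: discover 5; path=4>1>3>2>5; order=4,1,3,2,5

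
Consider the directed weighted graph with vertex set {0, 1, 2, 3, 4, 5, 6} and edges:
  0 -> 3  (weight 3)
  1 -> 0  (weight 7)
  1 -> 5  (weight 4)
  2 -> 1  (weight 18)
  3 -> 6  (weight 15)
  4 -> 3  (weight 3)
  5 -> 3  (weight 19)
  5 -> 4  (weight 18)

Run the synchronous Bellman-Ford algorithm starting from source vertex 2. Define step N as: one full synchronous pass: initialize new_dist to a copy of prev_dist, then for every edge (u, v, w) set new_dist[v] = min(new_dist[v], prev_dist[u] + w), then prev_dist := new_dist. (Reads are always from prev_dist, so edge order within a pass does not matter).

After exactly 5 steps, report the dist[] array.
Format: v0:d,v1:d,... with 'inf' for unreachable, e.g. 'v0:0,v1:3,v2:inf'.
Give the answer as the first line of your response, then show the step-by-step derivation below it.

v0:25,v1:18,v2:0,v3:28,v4:40,v5:22,v6:43

step 1: dist = v0:inf,v1:18,v2:0,v3:inf,v4:inf,v5:inf,v6:inf
step 2: dist = v0:25,v1:18,v2:0,v3:inf,v4:inf,v5:22,v6:inf
step 3: dist = v0:25,v1:18,v2:0,v3:28,v4:40,v5:22,v6:inf
step 4: dist = v0:25,v1:18,v2:0,v3:28,v4:40,v5:22,v6:43
step 5: dist = v0:25,v1:18,v2:0,v3:28,v4:40,v5:22,v6:43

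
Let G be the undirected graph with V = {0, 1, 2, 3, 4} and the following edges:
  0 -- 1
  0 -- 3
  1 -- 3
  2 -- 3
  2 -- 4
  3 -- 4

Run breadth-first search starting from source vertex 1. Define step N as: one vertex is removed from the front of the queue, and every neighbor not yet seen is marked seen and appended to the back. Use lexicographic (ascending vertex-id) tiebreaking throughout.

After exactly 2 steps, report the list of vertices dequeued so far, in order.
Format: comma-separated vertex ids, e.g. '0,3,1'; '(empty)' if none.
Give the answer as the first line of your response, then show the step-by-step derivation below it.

1,0

step 1: dequeue 1; queue=[0,3]; order=1
step 2: dequeue 0; queue=[3]; order=1,0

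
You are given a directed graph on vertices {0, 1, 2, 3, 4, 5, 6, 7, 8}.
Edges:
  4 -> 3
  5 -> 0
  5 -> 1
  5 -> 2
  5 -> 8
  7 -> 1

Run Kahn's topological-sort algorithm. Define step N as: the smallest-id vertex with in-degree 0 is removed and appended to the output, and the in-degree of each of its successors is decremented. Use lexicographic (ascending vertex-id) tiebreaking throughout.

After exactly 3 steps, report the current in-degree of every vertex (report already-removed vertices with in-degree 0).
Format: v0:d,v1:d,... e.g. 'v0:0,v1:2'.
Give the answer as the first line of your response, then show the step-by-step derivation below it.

v0:0,v1:1,v2:0,v3:0,v4:0,v5:0,v6:0,v7:0,v8:0

step 1: output 4; order=[4]; indeg=(1,2,1,0,0,0,0,0,1)
step 2: output 3; order=[4,3]; indeg=(1,2,1,0,0,0,0,0,1)
step 3: output 5; order=[4,3,5]; indeg=(0,1,0,0,0,0,0,0,0)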